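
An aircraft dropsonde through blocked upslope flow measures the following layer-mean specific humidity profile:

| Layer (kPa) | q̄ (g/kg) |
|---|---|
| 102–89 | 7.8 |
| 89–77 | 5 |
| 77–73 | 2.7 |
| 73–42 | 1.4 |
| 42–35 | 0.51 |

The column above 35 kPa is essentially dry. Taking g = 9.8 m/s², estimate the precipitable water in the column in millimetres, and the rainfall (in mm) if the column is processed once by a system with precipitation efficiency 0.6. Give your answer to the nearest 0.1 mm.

PW ≈ 22.4 mm; rainfall ≈ 13.4 mm

Precipitable water is the column-integrated vapour mass per unit area: PW = (1/g) Σ q̄ Δp, with q in kg/kg and Δp in Pa (1 kg/m² of water = 1 mm).
Layer 102–89 kPa: Δp = 130 hPa = 13000 Pa, q̄ = 0.0078 kg/kg → 0.0078 × 13000 / 9.8 = 10.35 mm
Layer 89–77 kPa: Δp = 120 hPa = 12000 Pa, q̄ = 0.005 kg/kg → 0.005 × 12000 / 9.8 = 6.12 mm
Layer 77–73 kPa: Δp = 40 hPa = 4000 Pa, q̄ = 0.0027 kg/kg → 0.0027 × 4000 / 9.8 = 1.10 mm
Layer 73–42 kPa: Δp = 310 hPa = 31000 Pa, q̄ = 0.0014 kg/kg → 0.0014 × 31000 / 9.8 = 4.43 mm
Layer 42–35 kPa: Δp = 70 hPa = 7000 Pa, q̄ = 0.00051 kg/kg → 0.00051 × 7000 / 9.8 = 0.36 mm
PW = 10.35 + 6.12 + 1.10 + 4.43 + 0.36 = 22.36 ≈ 22.4 mm.
Rainfall = ε × PW = 0.6 × 22.4 = 13.4 mm.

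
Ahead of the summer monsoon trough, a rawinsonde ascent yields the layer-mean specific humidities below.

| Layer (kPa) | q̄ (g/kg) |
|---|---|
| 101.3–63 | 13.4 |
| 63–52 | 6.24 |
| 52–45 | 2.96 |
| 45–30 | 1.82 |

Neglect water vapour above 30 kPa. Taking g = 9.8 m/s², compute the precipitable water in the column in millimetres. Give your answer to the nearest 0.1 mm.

Precipitable water is the column-integrated vapour mass per unit area: PW = (1/g) Σ q̄ Δp, with q in kg/kg and Δp in Pa (1 kg/m² of water = 1 mm).
Layer 101.3–63 kPa: Δp = 383 hPa = 38300 Pa, q̄ = 0.0134 kg/kg → 0.0134 × 38300 / 9.8 = 52.37 mm
Layer 63–52 kPa: Δp = 110 hPa = 11000 Pa, q̄ = 0.00624 kg/kg → 0.00624 × 11000 / 9.8 = 7.00 mm
Layer 52–45 kPa: Δp = 70 hPa = 7000 Pa, q̄ = 0.00296 kg/kg → 0.00296 × 7000 / 9.8 = 2.11 mm
Layer 45–30 kPa: Δp = 150 hPa = 15000 Pa, q̄ = 0.00182 kg/kg → 0.00182 × 15000 / 9.8 = 2.79 mm
PW = 52.37 + 7.00 + 2.11 + 2.79 = 64.27 ≈ 64.3 mm.

PW ≈ 64.3 mm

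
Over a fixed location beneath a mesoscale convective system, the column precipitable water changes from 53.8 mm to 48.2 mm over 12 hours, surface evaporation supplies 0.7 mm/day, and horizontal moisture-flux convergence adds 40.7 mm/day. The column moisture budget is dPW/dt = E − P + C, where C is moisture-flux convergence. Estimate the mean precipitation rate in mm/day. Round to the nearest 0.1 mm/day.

dPW/dt = (48.2 − 53.8) mm / (12/24 day) = -11.200 mm/day.
P = E + C − dPW/dt = 0.7 + (40.7) − (-11.200) = 52.6 mm/day.

P ≈ 52.6 mm/day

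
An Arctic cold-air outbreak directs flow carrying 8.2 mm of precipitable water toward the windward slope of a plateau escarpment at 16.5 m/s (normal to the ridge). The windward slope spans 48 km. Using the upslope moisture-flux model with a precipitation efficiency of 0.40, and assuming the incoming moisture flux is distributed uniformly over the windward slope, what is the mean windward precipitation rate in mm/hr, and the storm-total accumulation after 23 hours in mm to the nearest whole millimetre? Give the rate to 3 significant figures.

Incoming column moisture flux per unit ridge length: F = V × PW = 16.5 × 8.2 = 135.3 mm·m/s.
Spread over the 48 km slope with efficiency ε = 0.40: R = ε·F/W = 0.40 × 135.3 / 48000 m = 1.128e-03 mm/s.
R = 1.128e-03 × 3600 = 4.06 mm/hr.
Over 23 h: total = 4.06 × 23 = 93.38 ≈ 93 mm.

R ≈ 4.06 mm/hr; total ≈ 93 mm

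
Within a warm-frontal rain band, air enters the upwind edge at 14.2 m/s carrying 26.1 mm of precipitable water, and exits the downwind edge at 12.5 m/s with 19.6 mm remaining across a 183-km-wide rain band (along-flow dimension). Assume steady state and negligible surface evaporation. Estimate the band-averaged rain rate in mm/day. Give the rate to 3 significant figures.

R ≈ 59.3 mm/day

Column moisture flux per unit crosswind length is F = V × PW.
Inflow: F_in = 14.2 × 26.1 = 370.62 mm·m/s
Outflow: F_out = 12.5 × 19.6 = 245 mm·m/s
Steady-state rate R = (F_in − F_out)/L = (370.62 − 245) / 183000 m = 6.864e-04 mm/s.
R = 6.864e-04 × 3600 × 24 = 59.3 mm/day.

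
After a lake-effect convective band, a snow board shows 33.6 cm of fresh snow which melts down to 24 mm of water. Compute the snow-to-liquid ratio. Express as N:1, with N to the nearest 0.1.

ratio ≈ 14.0

Ratio = snow depth / SWE = 336 mm / 24 mm = 14.0, i.e. 14.0:1.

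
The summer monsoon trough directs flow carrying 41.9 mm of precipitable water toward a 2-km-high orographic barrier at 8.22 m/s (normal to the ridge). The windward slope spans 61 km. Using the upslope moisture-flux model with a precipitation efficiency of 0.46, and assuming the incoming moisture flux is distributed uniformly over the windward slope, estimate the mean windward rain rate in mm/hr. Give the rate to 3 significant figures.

R ≈ 9.35 mm/hr

Incoming column moisture flux per unit ridge length: F = V × PW = 8.22 × 41.9 = 344.418 mm·m/s.
Spread over the 61 km slope with efficiency ε = 0.46: R = ε·F/W = 0.46 × 344.418 / 61000 m = 2.597e-03 mm/s.
R = 2.597e-03 × 3600 = 9.35 mm/hr.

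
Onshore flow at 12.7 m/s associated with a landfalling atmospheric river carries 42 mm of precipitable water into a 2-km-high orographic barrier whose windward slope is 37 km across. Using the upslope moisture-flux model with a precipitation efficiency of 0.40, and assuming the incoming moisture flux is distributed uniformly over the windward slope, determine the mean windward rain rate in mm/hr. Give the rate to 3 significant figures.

Incoming column moisture flux per unit ridge length: F = V × PW = 12.7 × 42 = 533.4 mm·m/s.
Spread over the 37 km slope with efficiency ε = 0.40: R = ε·F/W = 0.40 × 533.4 / 37000 m = 5.766e-03 mm/s.
R = 5.766e-03 × 3600 = 20.8 mm/hr.

R ≈ 20.8 mm/hr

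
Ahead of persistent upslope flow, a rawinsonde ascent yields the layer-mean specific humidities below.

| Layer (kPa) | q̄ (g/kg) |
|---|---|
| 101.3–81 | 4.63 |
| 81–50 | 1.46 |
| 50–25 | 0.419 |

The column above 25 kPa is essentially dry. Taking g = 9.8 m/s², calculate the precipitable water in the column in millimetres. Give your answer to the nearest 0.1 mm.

Precipitable water is the column-integrated vapour mass per unit area: PW = (1/g) Σ q̄ Δp, with q in kg/kg and Δp in Pa (1 kg/m² of water = 1 mm).
Layer 101.3–81 kPa: Δp = 203 hPa = 20300 Pa, q̄ = 0.00463 kg/kg → 0.00463 × 20300 / 9.8 = 9.59 mm
Layer 81–50 kPa: Δp = 310 hPa = 31000 Pa, q̄ = 0.00146 kg/kg → 0.00146 × 31000 / 9.8 = 4.62 mm
Layer 50–25 kPa: Δp = 250 hPa = 25000 Pa, q̄ = 0.000419 kg/kg → 0.000419 × 25000 / 9.8 = 1.07 mm
PW = 9.59 + 4.62 + 1.07 = 15.28 ≈ 15.3 mm.

PW ≈ 15.3 mm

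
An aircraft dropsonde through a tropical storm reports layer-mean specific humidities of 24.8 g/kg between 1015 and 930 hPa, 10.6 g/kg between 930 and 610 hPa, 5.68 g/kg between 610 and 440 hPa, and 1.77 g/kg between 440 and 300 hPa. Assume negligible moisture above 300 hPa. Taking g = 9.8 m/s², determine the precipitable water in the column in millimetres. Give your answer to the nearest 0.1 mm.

Precipitable water is the column-integrated vapour mass per unit area: PW = (1/g) Σ q̄ Δp, with q in kg/kg and Δp in Pa (1 kg/m² of water = 1 mm).
Layer 1015–930 hPa: Δp = 85 hPa = 8500 Pa, q̄ = 0.0248 kg/kg → 0.0248 × 8500 / 9.8 = 21.51 mm
Layer 930–610 hPa: Δp = 320 hPa = 32000 Pa, q̄ = 0.0106 kg/kg → 0.0106 × 32000 / 9.8 = 34.61 mm
Layer 610–440 hPa: Δp = 170 hPa = 17000 Pa, q̄ = 0.00568 kg/kg → 0.00568 × 17000 / 9.8 = 9.85 mm
Layer 440–300 hPa: Δp = 140 hPa = 14000 Pa, q̄ = 0.00177 kg/kg → 0.00177 × 14000 / 9.8 = 2.53 mm
PW = 21.51 + 34.61 + 9.85 + 2.53 = 68.50 ≈ 68.5 mm.

PW ≈ 68.5 mm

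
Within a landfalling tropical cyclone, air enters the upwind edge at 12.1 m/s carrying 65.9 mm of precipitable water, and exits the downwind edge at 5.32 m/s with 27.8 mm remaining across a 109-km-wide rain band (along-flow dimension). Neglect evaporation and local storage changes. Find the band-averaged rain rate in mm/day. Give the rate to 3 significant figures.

Column moisture flux per unit crosswind length is F = V × PW.
Inflow: F_in = 12.1 × 65.9 = 797.39 mm·m/s
Outflow: F_out = 5.32 × 27.8 = 147.896 mm·m/s
Steady-state rate R = (F_in − F_out)/L = (797.39 − 147.896) / 109000 m = 5.959e-03 mm/s.
R = 5.959e-03 × 3600 × 24 = 515 mm/day.

R ≈ 515 mm/day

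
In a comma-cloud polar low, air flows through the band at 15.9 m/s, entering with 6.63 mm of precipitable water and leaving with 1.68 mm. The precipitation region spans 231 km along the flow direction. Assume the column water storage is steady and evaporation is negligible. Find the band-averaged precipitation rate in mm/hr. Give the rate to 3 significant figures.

Column moisture flux per unit crosswind length is F = V × PW.
Inflow: F_in = 15.9 × 6.63 = 105.417 mm·m/s
Outflow: F_out = 15.9 × 1.68 = 26.712 mm·m/s
Steady-state rate R = (F_in − F_out)/L = (105.417 − 26.712) / 231000 m = 3.407e-04 mm/s.
R = 3.407e-04 × 3600 = 1.23 mm/hr.

R ≈ 1.23 mm/hr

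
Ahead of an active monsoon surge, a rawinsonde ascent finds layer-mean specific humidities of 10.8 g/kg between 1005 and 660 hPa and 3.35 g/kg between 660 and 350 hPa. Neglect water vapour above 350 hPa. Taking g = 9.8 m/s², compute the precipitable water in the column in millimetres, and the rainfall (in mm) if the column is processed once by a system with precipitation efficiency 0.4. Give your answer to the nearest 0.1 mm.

Precipitable water is the column-integrated vapour mass per unit area: PW = (1/g) Σ q̄ Δp, with q in kg/kg and Δp in Pa (1 kg/m² of water = 1 mm).
Layer 1005–660 hPa: Δp = 345 hPa = 34500 Pa, q̄ = 0.0108 kg/kg → 0.0108 × 34500 / 9.8 = 38.02 mm
Layer 660–350 hPa: Δp = 310 hPa = 31000 Pa, q̄ = 0.00335 kg/kg → 0.00335 × 31000 / 9.8 = 10.60 mm
PW = 38.02 + 10.60 = 48.62 ≈ 48.6 mm.
Rainfall = ε × PW = 0.4 × 48.6 = 19.4 mm.

PW ≈ 48.6 mm; rainfall ≈ 19.4 mm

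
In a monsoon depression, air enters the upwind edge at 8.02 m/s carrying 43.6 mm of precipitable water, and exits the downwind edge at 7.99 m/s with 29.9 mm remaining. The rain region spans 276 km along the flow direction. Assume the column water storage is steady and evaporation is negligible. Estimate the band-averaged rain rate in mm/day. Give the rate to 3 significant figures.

Column moisture flux per unit crosswind length is F = V × PW.
Inflow: F_in = 8.02 × 43.6 = 349.672 mm·m/s
Outflow: F_out = 7.99 × 29.9 = 238.901 mm·m/s
Steady-state rate R = (F_in − F_out)/L = (349.672 − 238.901) / 276000 m = 4.013e-04 mm/s.
R = 4.013e-04 × 3600 × 24 = 34.7 mm/day.

R ≈ 34.7 mm/day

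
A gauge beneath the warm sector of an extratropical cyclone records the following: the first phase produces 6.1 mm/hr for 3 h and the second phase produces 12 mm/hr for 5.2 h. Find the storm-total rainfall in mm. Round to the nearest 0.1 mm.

Total = Σ Rᵢ Δtᵢ = 6.1 × 3 + 12 × 5.2
      = 18.3 + 62.4 = 80.7 mm.

total ≈ 80.7 mm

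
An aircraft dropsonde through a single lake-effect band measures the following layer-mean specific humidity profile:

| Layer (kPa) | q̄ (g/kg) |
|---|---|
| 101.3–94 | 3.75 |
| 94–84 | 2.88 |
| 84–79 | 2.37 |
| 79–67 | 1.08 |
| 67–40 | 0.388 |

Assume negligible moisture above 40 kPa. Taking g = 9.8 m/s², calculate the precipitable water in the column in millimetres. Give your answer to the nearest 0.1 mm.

PW ≈ 9.3 mm

Precipitable water is the column-integrated vapour mass per unit area: PW = (1/g) Σ q̄ Δp, with q in kg/kg and Δp in Pa (1 kg/m² of water = 1 mm).
Layer 101.3–94 kPa: Δp = 73 hPa = 7300 Pa, q̄ = 0.00375 kg/kg → 0.00375 × 7300 / 9.8 = 2.79 mm
Layer 94–84 kPa: Δp = 100 hPa = 10000 Pa, q̄ = 0.00288 kg/kg → 0.00288 × 10000 / 9.8 = 2.94 mm
Layer 84–79 kPa: Δp = 50 hPa = 5000 Pa, q̄ = 0.00237 kg/kg → 0.00237 × 5000 / 9.8 = 1.21 mm
Layer 79–67 kPa: Δp = 120 hPa = 12000 Pa, q̄ = 0.00108 kg/kg → 0.00108 × 12000 / 9.8 = 1.32 mm
Layer 67–40 kPa: Δp = 270 hPa = 27000 Pa, q̄ = 0.000388 kg/kg → 0.000388 × 27000 / 9.8 = 1.07 mm
PW = 2.79 + 2.94 + 1.21 + 1.32 + 1.07 = 9.33 ≈ 9.3 mm.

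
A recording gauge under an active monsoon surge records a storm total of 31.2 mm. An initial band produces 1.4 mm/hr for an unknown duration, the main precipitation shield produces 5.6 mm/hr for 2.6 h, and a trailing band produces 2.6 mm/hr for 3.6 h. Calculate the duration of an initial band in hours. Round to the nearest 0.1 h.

duration ≈ 5.2 h

Known phases: 5.6 × 2.6 + 2.6 × 3.6 = 14.56 + 9.36 = 23.92 mm.
Remaining depth = 31.2 − 23.92 = 7.28 mm.
Duration = 7.28 / 1.4 = 5.2 h.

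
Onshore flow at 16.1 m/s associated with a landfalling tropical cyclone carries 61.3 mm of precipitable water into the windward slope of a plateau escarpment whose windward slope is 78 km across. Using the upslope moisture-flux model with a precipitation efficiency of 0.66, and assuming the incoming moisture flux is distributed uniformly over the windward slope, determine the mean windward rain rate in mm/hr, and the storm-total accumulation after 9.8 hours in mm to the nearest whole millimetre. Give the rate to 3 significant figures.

R ≈ 30.1 mm/hr; total ≈ 295 mm

Incoming column moisture flux per unit ridge length: F = V × PW = 16.1 × 61.3 = 986.93 mm·m/s.
Spread over the 78 km slope with efficiency ε = 0.66: R = ε·F/W = 0.66 × 986.93 / 78000 m = 8.351e-03 mm/s.
R = 8.351e-03 × 3600 = 30.1 mm/hr.
Over 9.8 h: total = 30.1 × 9.8 = 294.98 ≈ 295 mm.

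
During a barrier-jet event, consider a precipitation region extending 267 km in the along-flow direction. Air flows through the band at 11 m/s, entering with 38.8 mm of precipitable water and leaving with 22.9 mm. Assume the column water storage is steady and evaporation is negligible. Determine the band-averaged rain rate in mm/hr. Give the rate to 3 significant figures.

R ≈ 2.36 mm/hr

Column moisture flux per unit crosswind length is F = V × PW.
Inflow: F_in = 11 × 38.8 = 426.8 mm·m/s
Outflow: F_out = 11 × 22.9 = 251.9 mm·m/s
Steady-state rate R = (F_in − F_out)/L = (426.8 − 251.9) / 267000 m = 6.551e-04 mm/s.
R = 6.551e-04 × 3600 = 2.36 mm/hr.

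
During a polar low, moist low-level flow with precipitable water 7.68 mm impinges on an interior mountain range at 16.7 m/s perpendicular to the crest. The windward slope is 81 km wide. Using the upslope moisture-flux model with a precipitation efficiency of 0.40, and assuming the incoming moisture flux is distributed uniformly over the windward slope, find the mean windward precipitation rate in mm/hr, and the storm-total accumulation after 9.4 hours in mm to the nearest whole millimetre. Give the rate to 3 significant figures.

R ≈ 2.28 mm/hr; total ≈ 21 mm

Incoming column moisture flux per unit ridge length: F = V × PW = 16.7 × 7.68 = 128.256 mm·m/s.
Spread over the 81 km slope with efficiency ε = 0.40: R = ε·F/W = 0.40 × 128.256 / 81000 m = 6.334e-04 mm/s.
R = 6.334e-04 × 3600 = 2.28 mm/hr.
Over 9.4 h: total = 2.28 × 9.4 = 21.432 ≈ 21 mm.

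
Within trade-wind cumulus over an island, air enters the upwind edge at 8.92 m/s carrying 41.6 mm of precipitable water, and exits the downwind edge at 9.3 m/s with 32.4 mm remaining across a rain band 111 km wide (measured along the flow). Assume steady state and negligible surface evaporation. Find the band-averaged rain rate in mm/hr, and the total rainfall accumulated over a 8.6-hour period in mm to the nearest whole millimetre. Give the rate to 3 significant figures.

Column moisture flux per unit crosswind length is F = V × PW.
Inflow: F_in = 8.92 × 41.6 = 371.072 mm·m/s
Outflow: F_out = 9.3 × 32.4 = 301.32 mm·m/s
Steady-state rate R = (F_in − F_out)/L = (371.072 − 301.32) / 111000 m = 6.284e-04 mm/s.
R = 6.284e-04 × 3600 = 2.26 mm/hr.
Over 8.6 h: total = 2.26 × 8.6 = 19.436 ≈ 19 mm.

R ≈ 2.26 mm/hr; total ≈ 19 mm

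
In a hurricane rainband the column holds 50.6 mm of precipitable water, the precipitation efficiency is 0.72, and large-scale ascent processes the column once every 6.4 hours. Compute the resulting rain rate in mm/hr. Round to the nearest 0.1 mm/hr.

Each overturning extracts ε × PW = 0.72 × 50.6 = 36.432 mm.
Rate = ε·PW / τ = 36.432 / 6.4 h = 5.7 mm/hr.

R ≈ 5.7 mm/hr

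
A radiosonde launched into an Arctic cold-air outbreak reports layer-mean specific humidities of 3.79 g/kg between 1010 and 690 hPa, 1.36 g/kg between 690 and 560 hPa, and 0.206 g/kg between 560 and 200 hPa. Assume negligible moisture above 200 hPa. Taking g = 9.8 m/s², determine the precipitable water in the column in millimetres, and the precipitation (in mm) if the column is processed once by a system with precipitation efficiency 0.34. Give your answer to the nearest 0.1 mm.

Precipitable water is the column-integrated vapour mass per unit area: PW = (1/g) Σ q̄ Δp, with q in kg/kg and Δp in Pa (1 kg/m² of water = 1 mm).
Layer 1010–690 hPa: Δp = 320 hPa = 32000 Pa, q̄ = 0.00379 kg/kg → 0.00379 × 32000 / 9.8 = 12.38 mm
Layer 690–560 hPa: Δp = 130 hPa = 13000 Pa, q̄ = 0.00136 kg/kg → 0.00136 × 13000 / 9.8 = 1.80 mm
Layer 560–200 hPa: Δp = 360 hPa = 36000 Pa, q̄ = 0.000206 kg/kg → 0.000206 × 36000 / 9.8 = 0.76 mm
PW = 12.38 + 1.80 + 0.76 = 14.94 ≈ 14.9 mm.
Precipitation = ε × PW = 0.34 × 14.9 = 5.1 mm.

PW ≈ 14.9 mm; precipitation ≈ 5.1 mm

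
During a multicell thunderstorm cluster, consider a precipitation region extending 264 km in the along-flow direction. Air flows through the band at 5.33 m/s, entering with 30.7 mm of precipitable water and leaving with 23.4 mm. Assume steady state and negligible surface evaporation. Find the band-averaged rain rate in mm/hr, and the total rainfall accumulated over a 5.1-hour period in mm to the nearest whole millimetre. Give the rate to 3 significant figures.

Column moisture flux per unit crosswind length is F = V × PW.
Inflow: F_in = 5.33 × 30.7 = 163.631 mm·m/s
Outflow: F_out = 5.33 × 23.4 = 124.722 mm·m/s
Steady-state rate R = (F_in − F_out)/L = (163.631 − 124.722) / 264000 m = 1.474e-04 mm/s.
R = 1.474e-04 × 3600 = 0.531 mm/hr.
Over 5.1 h: total = 0.531 × 5.1 = 2.7081 ≈ 3 mm.

R ≈ 0.531 mm/hr; total ≈ 3 mm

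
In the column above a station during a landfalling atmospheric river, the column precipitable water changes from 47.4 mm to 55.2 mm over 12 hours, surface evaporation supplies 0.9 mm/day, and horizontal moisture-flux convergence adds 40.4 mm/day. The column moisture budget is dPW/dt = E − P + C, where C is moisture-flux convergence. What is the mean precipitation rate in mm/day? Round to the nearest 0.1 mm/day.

dPW/dt = (55.2 − 47.4) mm / (12/24 day) = +15.600 mm/day.
P = E + C − dPW/dt = 0.9 + (40.4) − (+15.600) = 25.7 mm/day.

P ≈ 25.7 mm/day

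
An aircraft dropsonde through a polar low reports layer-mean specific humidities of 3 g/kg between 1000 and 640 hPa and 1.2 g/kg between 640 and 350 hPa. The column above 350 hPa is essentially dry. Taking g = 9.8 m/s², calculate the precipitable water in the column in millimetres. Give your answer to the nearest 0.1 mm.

Precipitable water is the column-integrated vapour mass per unit area: PW = (1/g) Σ q̄ Δp, with q in kg/kg and Δp in Pa (1 kg/m² of water = 1 mm).
Layer 1000–640 hPa: Δp = 360 hPa = 36000 Pa, q̄ = 0.003 kg/kg → 0.003 × 36000 / 9.8 = 11.02 mm
Layer 640–350 hPa: Δp = 290 hPa = 29000 Pa, q̄ = 0.0012 kg/kg → 0.0012 × 29000 / 9.8 = 3.55 mm
PW = 11.02 + 3.55 = 14.57 ≈ 14.6 mm.

PW ≈ 14.6 mm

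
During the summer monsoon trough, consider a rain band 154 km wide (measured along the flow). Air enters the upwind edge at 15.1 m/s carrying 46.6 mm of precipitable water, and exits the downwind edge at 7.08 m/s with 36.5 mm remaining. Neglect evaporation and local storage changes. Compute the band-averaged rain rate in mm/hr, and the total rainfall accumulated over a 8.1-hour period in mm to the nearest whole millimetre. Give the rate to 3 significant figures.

R ≈ 10.4 mm/hr; total ≈ 84 mm

Column moisture flux per unit crosswind length is F = V × PW.
Inflow: F_in = 15.1 × 46.6 = 703.66 mm·m/s
Outflow: F_out = 7.08 × 36.5 = 258.42 mm·m/s
Steady-state rate R = (F_in − F_out)/L = (703.66 − 258.42) / 154000 m = 2.891e-03 mm/s.
R = 2.891e-03 × 3600 = 10.4 mm/hr.
Over 8.1 h: total = 10.4 × 8.1 = 84.24 ≈ 84 mm.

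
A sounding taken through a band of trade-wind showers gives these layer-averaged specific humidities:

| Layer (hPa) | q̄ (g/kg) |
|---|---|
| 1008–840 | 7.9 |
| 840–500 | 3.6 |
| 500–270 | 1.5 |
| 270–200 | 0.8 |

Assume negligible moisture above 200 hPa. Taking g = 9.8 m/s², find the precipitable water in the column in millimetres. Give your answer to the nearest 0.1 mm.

Precipitable water is the column-integrated vapour mass per unit area: PW = (1/g) Σ q̄ Δp, with q in kg/kg and Δp in Pa (1 kg/m² of water = 1 mm).
Layer 1008–840 hPa: Δp = 168 hPa = 16800 Pa, q̄ = 0.0079 kg/kg → 0.0079 × 16800 / 9.8 = 13.54 mm
Layer 840–500 hPa: Δp = 340 hPa = 34000 Pa, q̄ = 0.0036 kg/kg → 0.0036 × 34000 / 9.8 = 12.49 mm
Layer 500–270 hPa: Δp = 230 hPa = 23000 Pa, q̄ = 0.0015 kg/kg → 0.0015 × 23000 / 9.8 = 3.52 mm
Layer 270–200 hPa: Δp = 70 hPa = 7000 Pa, q̄ = 0.0008 kg/kg → 0.0008 × 7000 / 9.8 = 0.57 mm
PW = 13.54 + 12.49 + 3.52 + 0.57 = 30.12 ≈ 30.1 mm.

PW ≈ 30.1 mm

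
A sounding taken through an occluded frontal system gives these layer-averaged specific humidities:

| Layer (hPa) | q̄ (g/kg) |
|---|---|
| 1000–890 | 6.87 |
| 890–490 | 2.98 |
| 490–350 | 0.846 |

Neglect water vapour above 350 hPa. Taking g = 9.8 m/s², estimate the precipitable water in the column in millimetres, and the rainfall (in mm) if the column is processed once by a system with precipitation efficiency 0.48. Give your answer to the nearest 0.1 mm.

PW ≈ 21.1 mm; rainfall ≈ 10.1 mm

Precipitable water is the column-integrated vapour mass per unit area: PW = (1/g) Σ q̄ Δp, with q in kg/kg and Δp in Pa (1 kg/m² of water = 1 mm).
Layer 1000–890 hPa: Δp = 110 hPa = 11000 Pa, q̄ = 0.00687 kg/kg → 0.00687 × 11000 / 9.8 = 7.71 mm
Layer 890–490 hPa: Δp = 400 hPa = 40000 Pa, q̄ = 0.00298 kg/kg → 0.00298 × 40000 / 9.8 = 12.16 mm
Layer 490–350 hPa: Δp = 140 hPa = 14000 Pa, q̄ = 0.000846 kg/kg → 0.000846 × 14000 / 9.8 = 1.21 mm
PW = 7.71 + 12.16 + 1.21 = 21.08 ≈ 21.1 mm.
Rainfall = ε × PW = 0.48 × 21.1 = 10.1 mm.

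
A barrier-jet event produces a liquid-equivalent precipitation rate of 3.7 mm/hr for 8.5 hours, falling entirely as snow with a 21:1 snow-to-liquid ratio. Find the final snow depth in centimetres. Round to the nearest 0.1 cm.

snow depth ≈ 66.0 cm

Liquid-equivalent depth = 3.7 × 8.5 = 31.45 mm.
Snow depth = 31.45 mm × 21 = 660.45 mm = 66.0 cm.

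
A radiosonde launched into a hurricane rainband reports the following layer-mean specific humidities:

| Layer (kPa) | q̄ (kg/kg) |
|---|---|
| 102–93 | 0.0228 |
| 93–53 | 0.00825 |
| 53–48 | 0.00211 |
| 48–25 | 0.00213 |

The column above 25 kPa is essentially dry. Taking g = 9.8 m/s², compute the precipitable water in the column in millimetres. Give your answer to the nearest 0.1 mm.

Precipitable water is the column-integrated vapour mass per unit area: PW = (1/g) Σ q̄ Δp, with q in kg/kg and Δp in Pa (1 kg/m² of water = 1 mm).
Layer 102–93 kPa: Δp = 90 hPa = 9000 Pa, q̄ = 0.0228 kg/kg → 0.0228 × 9000 / 9.8 = 20.94 mm
Layer 93–53 kPa: Δp = 400 hPa = 40000 Pa, q̄ = 0.00825 kg/kg → 0.00825 × 40000 / 9.8 = 33.67 mm
Layer 53–48 kPa: Δp = 50 hPa = 5000 Pa, q̄ = 0.00211 kg/kg → 0.00211 × 5000 / 9.8 = 1.08 mm
Layer 48–25 kPa: Δp = 230 hPa = 23000 Pa, q̄ = 0.00213 kg/kg → 0.00213 × 23000 / 9.8 = 5.00 mm
PW = 20.94 + 33.67 + 1.08 + 5.00 = 60.69 ≈ 60.7 mm.

PW ≈ 60.7 mm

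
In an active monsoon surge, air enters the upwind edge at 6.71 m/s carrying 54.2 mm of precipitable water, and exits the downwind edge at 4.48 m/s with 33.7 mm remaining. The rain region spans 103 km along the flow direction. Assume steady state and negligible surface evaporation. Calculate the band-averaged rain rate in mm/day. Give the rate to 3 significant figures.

R ≈ 178 mm/day

Column moisture flux per unit crosswind length is F = V × PW.
Inflow: F_in = 6.71 × 54.2 = 363.682 mm·m/s
Outflow: F_out = 4.48 × 33.7 = 150.976 mm·m/s
Steady-state rate R = (F_in − F_out)/L = (363.682 − 150.976) / 103000 m = 2.065e-03 mm/s.
R = 2.065e-03 × 3600 × 24 = 178 mm/day.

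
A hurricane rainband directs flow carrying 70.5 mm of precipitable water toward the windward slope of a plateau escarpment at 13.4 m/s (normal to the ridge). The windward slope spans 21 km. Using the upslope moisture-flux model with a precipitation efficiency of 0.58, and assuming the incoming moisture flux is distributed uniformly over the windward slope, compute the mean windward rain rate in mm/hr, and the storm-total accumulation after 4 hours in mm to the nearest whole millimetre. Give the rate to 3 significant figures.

Incoming column moisture flux per unit ridge length: F = V × PW = 13.4 × 70.5 = 944.7 mm·m/s.
Spread over the 21 km slope with efficiency ε = 0.58: R = ε·F/W = 0.58 × 944.7 / 21000 m = 2.609e-02 mm/s.
R = 2.609e-02 × 3600 = 93.9 mm/hr.
Over 4 h: total = 93.9 × 4 = 375.6 ≈ 376 mm.

R ≈ 93.9 mm/hr; total ≈ 376 mm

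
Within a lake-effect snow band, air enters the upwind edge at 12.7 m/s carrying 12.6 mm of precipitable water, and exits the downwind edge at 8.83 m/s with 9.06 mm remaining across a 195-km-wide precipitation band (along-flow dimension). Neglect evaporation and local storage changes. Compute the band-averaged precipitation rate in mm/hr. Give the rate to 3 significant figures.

R ≈ 1.48 mm/hr

Column moisture flux per unit crosswind length is F = V × PW.
Inflow: F_in = 12.7 × 12.6 = 160.02 mm·m/s
Outflow: F_out = 8.83 × 9.06 = 79.9998 mm·m/s
Steady-state rate R = (F_in − F_out)/L = (160.02 − 79.9998) / 195000 m = 4.104e-04 mm/s.
R = 4.104e-04 × 3600 = 1.48 mm/hr.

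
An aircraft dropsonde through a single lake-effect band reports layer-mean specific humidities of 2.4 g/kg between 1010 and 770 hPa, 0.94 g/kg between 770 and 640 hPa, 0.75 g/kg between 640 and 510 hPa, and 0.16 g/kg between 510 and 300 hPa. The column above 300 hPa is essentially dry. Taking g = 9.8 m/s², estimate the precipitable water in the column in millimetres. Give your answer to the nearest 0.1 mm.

PW ≈ 8.5 mm

Precipitable water is the column-integrated vapour mass per unit area: PW = (1/g) Σ q̄ Δp, with q in kg/kg and Δp in Pa (1 kg/m² of water = 1 mm).
Layer 1010–770 hPa: Δp = 240 hPa = 24000 Pa, q̄ = 0.0024 kg/kg → 0.0024 × 24000 / 9.8 = 5.88 mm
Layer 770–640 hPa: Δp = 130 hPa = 13000 Pa, q̄ = 0.00094 kg/kg → 0.00094 × 13000 / 9.8 = 1.25 mm
Layer 640–510 hPa: Δp = 130 hPa = 13000 Pa, q̄ = 0.00075 kg/kg → 0.00075 × 13000 / 9.8 = 0.99 mm
Layer 510–300 hPa: Δp = 210 hPa = 21000 Pa, q̄ = 0.00016 kg/kg → 0.00016 × 21000 / 9.8 = 0.34 mm
PW = 5.88 + 1.25 + 0.99 + 0.34 = 8.46 ≈ 8.5 mm.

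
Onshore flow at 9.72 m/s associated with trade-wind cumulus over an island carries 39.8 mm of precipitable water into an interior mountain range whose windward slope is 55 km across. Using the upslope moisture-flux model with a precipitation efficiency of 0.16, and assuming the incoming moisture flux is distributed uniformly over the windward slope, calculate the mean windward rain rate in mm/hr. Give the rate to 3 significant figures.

Incoming column moisture flux per unit ridge length: F = V × PW = 9.72 × 39.8 = 386.856 mm·m/s.
Spread over the 55 km slope with efficiency ε = 0.16: R = ε·F/W = 0.16 × 386.856 / 55000 m = 1.125e-03 mm/s.
R = 1.125e-03 × 3600 = 4.05 mm/hr.

R ≈ 4.05 mm/hr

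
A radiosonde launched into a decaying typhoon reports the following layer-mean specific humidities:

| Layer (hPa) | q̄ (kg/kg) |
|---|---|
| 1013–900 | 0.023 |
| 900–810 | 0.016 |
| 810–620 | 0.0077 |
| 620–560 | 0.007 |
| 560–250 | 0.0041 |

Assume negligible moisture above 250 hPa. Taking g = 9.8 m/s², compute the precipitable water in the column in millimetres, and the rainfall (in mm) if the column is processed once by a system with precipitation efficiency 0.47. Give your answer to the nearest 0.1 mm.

PW ≈ 73.4 mm; rainfall ≈ 34.5 mm

Precipitable water is the column-integrated vapour mass per unit area: PW = (1/g) Σ q̄ Δp, with q in kg/kg and Δp in Pa (1 kg/m² of water = 1 mm).
Layer 1013–900 hPa: Δp = 113 hPa = 11300 Pa, q̄ = 0.023 kg/kg → 0.023 × 11300 / 9.8 = 26.52 mm
Layer 900–810 hPa: Δp = 90 hPa = 9000 Pa, q̄ = 0.016 kg/kg → 0.016 × 9000 / 9.8 = 14.69 mm
Layer 810–620 hPa: Δp = 190 hPa = 19000 Pa, q̄ = 0.0077 kg/kg → 0.0077 × 19000 / 9.8 = 14.93 mm
Layer 620–560 hPa: Δp = 60 hPa = 6000 Pa, q̄ = 0.007 kg/kg → 0.007 × 6000 / 9.8 = 4.29 mm
Layer 560–250 hPa: Δp = 310 hPa = 31000 Pa, q̄ = 0.0041 kg/kg → 0.0041 × 31000 / 9.8 = 12.97 mm
PW = 26.52 + 14.69 + 14.93 + 4.29 + 12.97 = 73.40 ≈ 73.4 mm.
Rainfall = ε × PW = 0.47 × 73.4 = 34.5 mm.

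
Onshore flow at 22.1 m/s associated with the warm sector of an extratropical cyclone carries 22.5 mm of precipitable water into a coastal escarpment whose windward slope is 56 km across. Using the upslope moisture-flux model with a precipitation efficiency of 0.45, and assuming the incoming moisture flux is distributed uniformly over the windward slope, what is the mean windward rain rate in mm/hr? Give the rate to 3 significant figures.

R ≈ 14.4 mm/hr

Incoming column moisture flux per unit ridge length: F = V × PW = 22.1 × 22.5 = 497.25 mm·m/s.
Spread over the 56 km slope with efficiency ε = 0.45: R = ε·F/W = 0.45 × 497.25 / 56000 m = 3.996e-03 mm/s.
R = 3.996e-03 × 3600 = 14.4 mm/hr.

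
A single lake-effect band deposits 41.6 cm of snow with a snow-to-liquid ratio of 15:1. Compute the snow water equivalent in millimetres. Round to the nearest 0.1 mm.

SWE = snow depth / ratio = 41.6 cm / 15 = 2.773 cm = 27.7 mm.

SWE ≈ 27.7 mm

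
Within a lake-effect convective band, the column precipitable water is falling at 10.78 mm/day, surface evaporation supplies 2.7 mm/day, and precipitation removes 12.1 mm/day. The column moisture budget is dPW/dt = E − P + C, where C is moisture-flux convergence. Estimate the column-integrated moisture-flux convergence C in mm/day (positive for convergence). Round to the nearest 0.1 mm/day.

dPW/dt = -10.78 mm/day.
C = dPW/dt − E + P = (-10.78) − 2.7 + 12.1 = -1.4 mm/day.

C ≈ -1.4 mm/day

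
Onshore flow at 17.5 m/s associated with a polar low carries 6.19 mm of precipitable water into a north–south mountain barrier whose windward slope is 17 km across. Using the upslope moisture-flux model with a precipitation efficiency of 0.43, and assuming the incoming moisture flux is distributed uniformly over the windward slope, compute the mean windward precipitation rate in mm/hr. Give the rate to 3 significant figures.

Incoming column moisture flux per unit ridge length: F = V × PW = 17.5 × 6.19 = 108.325 mm·m/s.
Spread over the 17 km slope with efficiency ε = 0.43: R = ε·F/W = 0.43 × 108.325 / 17000 m = 2.740e-03 mm/s.
R = 2.740e-03 × 3600 = 9.86 mm/hr.

R ≈ 9.86 mm/hr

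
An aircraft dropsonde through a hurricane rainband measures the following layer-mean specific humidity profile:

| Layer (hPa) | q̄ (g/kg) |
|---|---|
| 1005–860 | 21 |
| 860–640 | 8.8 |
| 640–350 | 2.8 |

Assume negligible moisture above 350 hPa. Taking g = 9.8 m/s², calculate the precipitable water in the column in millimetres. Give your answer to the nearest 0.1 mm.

Precipitable water is the column-integrated vapour mass per unit area: PW = (1/g) Σ q̄ Δp, with q in kg/kg and Δp in Pa (1 kg/m² of water = 1 mm).
Layer 1005–860 hPa: Δp = 145 hPa = 14500 Pa, q̄ = 0.021 kg/kg → 0.021 × 14500 / 9.8 = 31.07 mm
Layer 860–640 hPa: Δp = 220 hPa = 22000 Pa, q̄ = 0.0088 kg/kg → 0.0088 × 22000 / 9.8 = 19.76 mm
Layer 640–350 hPa: Δp = 290 hPa = 29000 Pa, q̄ = 0.0028 kg/kg → 0.0028 × 29000 / 9.8 = 8.29 mm
PW = 31.07 + 19.76 + 8.29 = 59.12 ≈ 59.1 mm.

PW ≈ 59.1 mm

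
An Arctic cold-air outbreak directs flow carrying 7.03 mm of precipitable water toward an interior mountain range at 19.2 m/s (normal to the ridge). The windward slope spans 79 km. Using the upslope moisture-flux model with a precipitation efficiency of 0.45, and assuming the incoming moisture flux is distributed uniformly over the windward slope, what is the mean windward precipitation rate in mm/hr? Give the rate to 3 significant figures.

Incoming column moisture flux per unit ridge length: F = V × PW = 19.2 × 7.03 = 134.976 mm·m/s.
Spread over the 79 km slope with efficiency ε = 0.45: R = ε·F/W = 0.45 × 134.976 / 79000 m = 7.689e-04 mm/s.
R = 7.689e-04 × 3600 = 2.77 mm/hr.

R ≈ 2.77 mm/hr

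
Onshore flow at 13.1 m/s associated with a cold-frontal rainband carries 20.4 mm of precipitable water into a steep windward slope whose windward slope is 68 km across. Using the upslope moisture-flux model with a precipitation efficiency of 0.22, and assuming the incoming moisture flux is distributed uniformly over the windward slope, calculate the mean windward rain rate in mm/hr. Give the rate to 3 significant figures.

R ≈ 3.11 mm/hr

Incoming column moisture flux per unit ridge length: F = V × PW = 13.1 × 20.4 = 267.24 mm·m/s.
Spread over the 68 km slope with efficiency ε = 0.22: R = ε·F/W = 0.22 × 267.24 / 68000 m = 8.646e-04 mm/s.
R = 8.646e-04 × 3600 = 3.11 mm/hr.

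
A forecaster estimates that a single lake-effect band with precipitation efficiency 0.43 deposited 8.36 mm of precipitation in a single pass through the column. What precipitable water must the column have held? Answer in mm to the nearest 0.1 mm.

PW ≈ 19.4 mm

PW = precipitation / ε = 8.36 / 0.43 = 19.4 mm.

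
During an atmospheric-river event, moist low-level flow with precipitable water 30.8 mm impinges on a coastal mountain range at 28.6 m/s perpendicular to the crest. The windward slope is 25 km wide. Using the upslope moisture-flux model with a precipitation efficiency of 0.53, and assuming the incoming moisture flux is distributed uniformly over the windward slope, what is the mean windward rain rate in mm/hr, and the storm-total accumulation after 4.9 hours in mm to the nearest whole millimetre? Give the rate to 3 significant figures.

R ≈ 67.2 mm/hr; total ≈ 329 mm

Incoming column moisture flux per unit ridge length: F = V × PW = 28.6 × 30.8 = 880.88 mm·m/s.
Spread over the 25 km slope with efficiency ε = 0.53: R = ε·F/W = 0.53 × 880.88 / 25000 m = 1.867e-02 mm/s.
R = 1.867e-02 × 3600 = 67.2 mm/hr.
Over 4.9 h: total = 67.2 × 4.9 = 329.28 ≈ 329 mm.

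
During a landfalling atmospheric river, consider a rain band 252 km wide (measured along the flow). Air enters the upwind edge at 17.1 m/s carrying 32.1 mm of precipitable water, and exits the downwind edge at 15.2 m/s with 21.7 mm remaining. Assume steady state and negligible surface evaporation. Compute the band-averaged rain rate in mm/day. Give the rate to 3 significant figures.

Column moisture flux per unit crosswind length is F = V × PW.
Inflow: F_in = 17.1 × 32.1 = 548.91 mm·m/s
Outflow: F_out = 15.2 × 21.7 = 329.84 mm·m/s
Steady-state rate R = (F_in − F_out)/L = (548.91 − 329.84) / 252000 m = 8.693e-04 mm/s.
R = 8.693e-04 × 3600 × 24 = 75.1 mm/day.

R ≈ 75.1 mm/day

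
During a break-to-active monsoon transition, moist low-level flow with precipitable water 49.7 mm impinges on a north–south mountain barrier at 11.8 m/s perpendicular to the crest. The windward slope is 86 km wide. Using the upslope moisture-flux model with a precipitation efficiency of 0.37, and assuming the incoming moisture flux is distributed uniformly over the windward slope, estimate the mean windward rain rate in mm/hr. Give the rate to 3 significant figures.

R ≈ 9.08 mm/hr

Incoming column moisture flux per unit ridge length: F = V × PW = 11.8 × 49.7 = 586.46 mm·m/s.
Spread over the 86 km slope with efficiency ε = 0.37: R = ε·F/W = 0.37 × 586.46 / 86000 m = 2.523e-03 mm/s.
R = 2.523e-03 × 3600 = 9.08 mm/hr.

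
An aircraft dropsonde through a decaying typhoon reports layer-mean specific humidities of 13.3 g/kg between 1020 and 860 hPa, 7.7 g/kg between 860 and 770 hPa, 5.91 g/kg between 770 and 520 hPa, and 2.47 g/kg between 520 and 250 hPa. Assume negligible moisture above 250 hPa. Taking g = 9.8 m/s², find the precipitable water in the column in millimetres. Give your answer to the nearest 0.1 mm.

Precipitable water is the column-integrated vapour mass per unit area: PW = (1/g) Σ q̄ Δp, with q in kg/kg and Δp in Pa (1 kg/m² of water = 1 mm).
Layer 1020–860 hPa: Δp = 160 hPa = 16000 Pa, q̄ = 0.0133 kg/kg → 0.0133 × 16000 / 9.8 = 21.71 mm
Layer 860–770 hPa: Δp = 90 hPa = 9000 Pa, q̄ = 0.0077 kg/kg → 0.0077 × 9000 / 9.8 = 7.07 mm
Layer 770–520 hPa: Δp = 250 hPa = 25000 Pa, q̄ = 0.00591 kg/kg → 0.00591 × 25000 / 9.8 = 15.08 mm
Layer 520–250 hPa: Δp = 270 hPa = 27000 Pa, q̄ = 0.00247 kg/kg → 0.00247 × 27000 / 9.8 = 6.81 mm
PW = 21.71 + 7.07 + 15.08 + 6.81 = 50.67 ≈ 50.7 mm.

PW ≈ 50.7 mm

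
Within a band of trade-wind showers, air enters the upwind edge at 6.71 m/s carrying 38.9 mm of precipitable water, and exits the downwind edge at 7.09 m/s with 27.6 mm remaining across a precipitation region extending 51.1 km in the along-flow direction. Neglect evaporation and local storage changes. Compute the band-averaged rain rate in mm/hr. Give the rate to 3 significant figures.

Column moisture flux per unit crosswind length is F = V × PW.
Inflow: F_in = 6.71 × 38.9 = 261.019 mm·m/s
Outflow: F_out = 7.09 × 27.6 = 195.684 mm·m/s
Steady-state rate R = (F_in − F_out)/L = (261.019 − 195.684) / 51100 m = 1.279e-03 mm/s.
R = 1.279e-03 × 3600 = 4.60 mm/hr.

R ≈ 4.60 mm/hr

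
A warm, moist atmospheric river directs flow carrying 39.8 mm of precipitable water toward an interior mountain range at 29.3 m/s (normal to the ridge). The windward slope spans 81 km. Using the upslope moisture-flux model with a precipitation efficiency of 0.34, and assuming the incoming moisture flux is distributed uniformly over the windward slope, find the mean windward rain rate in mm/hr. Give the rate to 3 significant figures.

R ≈ 17.6 mm/hr

Incoming column moisture flux per unit ridge length: F = V × PW = 29.3 × 39.8 = 1166.14 mm·m/s.
Spread over the 81 km slope with efficiency ε = 0.34: R = ε·F/W = 0.34 × 1166.14 / 81000 m = 4.895e-03 mm/s.
R = 4.895e-03 × 3600 = 17.6 mm/hr.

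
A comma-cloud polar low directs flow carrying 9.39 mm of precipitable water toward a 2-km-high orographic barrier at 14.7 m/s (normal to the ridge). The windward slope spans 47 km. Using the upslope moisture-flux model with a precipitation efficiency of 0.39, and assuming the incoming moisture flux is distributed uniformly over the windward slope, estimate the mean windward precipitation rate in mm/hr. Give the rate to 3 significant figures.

Incoming column moisture flux per unit ridge length: F = V × PW = 14.7 × 9.39 = 138.033 mm·m/s.
Spread over the 47 km slope with efficiency ε = 0.39: R = ε·F/W = 0.39 × 138.033 / 47000 m = 1.145e-03 mm/s.
R = 1.145e-03 × 3600 = 4.12 mm/hr.

R ≈ 4.12 mm/hr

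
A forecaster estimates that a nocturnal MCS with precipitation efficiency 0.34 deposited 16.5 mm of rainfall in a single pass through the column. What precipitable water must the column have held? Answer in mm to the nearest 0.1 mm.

PW = rainfall / ε = 16.5 / 0.34 = 48.5 mm.

PW ≈ 48.5 mm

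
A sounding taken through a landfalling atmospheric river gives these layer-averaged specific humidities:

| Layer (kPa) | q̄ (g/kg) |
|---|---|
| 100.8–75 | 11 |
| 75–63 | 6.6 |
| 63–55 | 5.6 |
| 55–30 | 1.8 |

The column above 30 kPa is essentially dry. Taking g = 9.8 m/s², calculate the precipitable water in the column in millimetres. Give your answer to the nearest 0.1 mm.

Precipitable water is the column-integrated vapour mass per unit area: PW = (1/g) Σ q̄ Δp, with q in kg/kg and Δp in Pa (1 kg/m² of water = 1 mm).
Layer 100.8–75 kPa: Δp = 258 hPa = 25800 Pa, q̄ = 0.011 kg/kg → 0.011 × 25800 / 9.8 = 28.96 mm
Layer 75–63 kPa: Δp = 120 hPa = 12000 Pa, q̄ = 0.0066 kg/kg → 0.0066 × 12000 / 9.8 = 8.08 mm
Layer 63–55 kPa: Δp = 80 hPa = 8000 Pa, q̄ = 0.0056 kg/kg → 0.0056 × 8000 / 9.8 = 4.57 mm
Layer 55–30 kPa: Δp = 250 hPa = 25000 Pa, q̄ = 0.0018 kg/kg → 0.0018 × 25000 / 9.8 = 4.59 mm
PW = 28.96 + 8.08 + 4.57 + 4.59 = 46.20 ≈ 46.2 mm.

PW ≈ 46.2 mm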